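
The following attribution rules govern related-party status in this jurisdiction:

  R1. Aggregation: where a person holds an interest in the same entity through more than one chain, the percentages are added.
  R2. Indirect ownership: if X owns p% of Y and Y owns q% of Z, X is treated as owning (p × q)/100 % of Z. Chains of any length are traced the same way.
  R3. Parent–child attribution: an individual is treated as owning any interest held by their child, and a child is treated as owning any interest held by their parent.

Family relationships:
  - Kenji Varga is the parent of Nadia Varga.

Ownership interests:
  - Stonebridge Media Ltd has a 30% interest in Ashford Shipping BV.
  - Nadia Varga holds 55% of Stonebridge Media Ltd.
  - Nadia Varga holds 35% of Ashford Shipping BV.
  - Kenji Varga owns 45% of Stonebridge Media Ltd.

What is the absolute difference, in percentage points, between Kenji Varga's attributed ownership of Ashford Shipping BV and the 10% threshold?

By parent–child attribution (R3), Kenji Varga is treated as also owning Nadia Varga's interest in Stonebridge Media Ltd, giving 45% + 55% = 100%.
By parent–child attribution (R3), Kenji Varga is treated as owning Nadia Varga's 35% interest in Ashford Shipping BV.
Chain via Stonebridge Media Ltd (R2): 100% × 30% = 30% of Ashford Shipping BV.
Direct interest in Ashford Shipping BV: 35%.
Aggregating (R1): 30% + 35% = 65%.
65% exceeds the 10% threshold by 55 percentage points.

55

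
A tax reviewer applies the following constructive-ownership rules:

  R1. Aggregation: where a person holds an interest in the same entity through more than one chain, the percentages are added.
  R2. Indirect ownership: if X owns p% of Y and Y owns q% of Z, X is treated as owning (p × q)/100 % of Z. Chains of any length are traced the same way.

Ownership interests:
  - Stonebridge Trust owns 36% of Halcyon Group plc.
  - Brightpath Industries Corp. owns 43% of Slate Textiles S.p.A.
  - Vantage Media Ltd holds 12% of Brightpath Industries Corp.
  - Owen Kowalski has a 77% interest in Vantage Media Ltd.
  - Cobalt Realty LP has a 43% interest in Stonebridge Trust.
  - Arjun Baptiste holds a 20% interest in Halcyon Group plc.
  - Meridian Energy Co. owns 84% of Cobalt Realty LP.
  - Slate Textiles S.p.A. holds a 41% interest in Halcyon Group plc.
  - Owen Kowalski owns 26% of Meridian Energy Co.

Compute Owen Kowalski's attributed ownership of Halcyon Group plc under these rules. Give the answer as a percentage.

5.009844%

Chain via Vantage Media Ltd → Brightpath Industries Corp. → Slate Textiles S.p.A. (R2): 77% × 12% × 43% × 41% = 1.629012% of Halcyon Group plc.
Chain via Meridian Energy Co. → Cobalt Realty LP → Stonebridge Trust (R2): 26% × 84% × 43% × 36% = 3.380832% of Halcyon Group plc.
Aggregating (R1): 1.629012% + 3.380832% = 5.009844%.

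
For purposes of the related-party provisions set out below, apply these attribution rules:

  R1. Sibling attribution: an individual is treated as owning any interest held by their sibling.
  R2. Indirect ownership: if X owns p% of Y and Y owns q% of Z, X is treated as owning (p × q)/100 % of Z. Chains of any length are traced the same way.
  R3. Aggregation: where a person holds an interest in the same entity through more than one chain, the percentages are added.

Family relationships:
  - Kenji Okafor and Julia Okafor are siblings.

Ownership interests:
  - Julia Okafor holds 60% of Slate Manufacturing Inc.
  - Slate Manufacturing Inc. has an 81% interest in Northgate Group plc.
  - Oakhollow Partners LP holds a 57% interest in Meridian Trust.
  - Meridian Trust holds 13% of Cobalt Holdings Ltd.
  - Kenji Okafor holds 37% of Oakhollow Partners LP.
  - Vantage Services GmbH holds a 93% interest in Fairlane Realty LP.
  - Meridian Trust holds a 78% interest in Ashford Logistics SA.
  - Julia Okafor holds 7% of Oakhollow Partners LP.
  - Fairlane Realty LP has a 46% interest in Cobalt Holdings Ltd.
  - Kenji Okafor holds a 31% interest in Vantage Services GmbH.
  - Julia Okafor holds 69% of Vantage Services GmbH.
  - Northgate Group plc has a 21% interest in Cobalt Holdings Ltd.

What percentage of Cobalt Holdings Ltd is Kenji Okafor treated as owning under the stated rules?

56.2464%

By sibling attribution (R1), Kenji Okafor is treated as also owning Julia Okafor's interest in Oakhollow Partners LP, giving 37% + 7% = 44%.
By sibling attribution (R1), Kenji Okafor is treated as also owning Julia Okafor's interest in Vantage Services GmbH, giving 31% + 69% = 100%.
By sibling attribution (R1), Kenji Okafor is treated as owning Julia Okafor's 60% interest in Slate Manufacturing Inc.
Chain via Oakhollow Partners LP → Meridian Trust (R2): 44% × 57% × 13% = 3.2604% of Cobalt Holdings Ltd.
Chain via Vantage Services GmbH → Fairlane Realty LP (R2): 100% × 93% × 46% = 42.78% of Cobalt Holdings Ltd.
Chain via Slate Manufacturing Inc. → Northgate Group plc (R2): 60% × 81% × 21% = 10.206% of Cobalt Holdings Ltd.
Aggregating (R3): 3.2604% + 42.78% + 10.206% = 56.2464%.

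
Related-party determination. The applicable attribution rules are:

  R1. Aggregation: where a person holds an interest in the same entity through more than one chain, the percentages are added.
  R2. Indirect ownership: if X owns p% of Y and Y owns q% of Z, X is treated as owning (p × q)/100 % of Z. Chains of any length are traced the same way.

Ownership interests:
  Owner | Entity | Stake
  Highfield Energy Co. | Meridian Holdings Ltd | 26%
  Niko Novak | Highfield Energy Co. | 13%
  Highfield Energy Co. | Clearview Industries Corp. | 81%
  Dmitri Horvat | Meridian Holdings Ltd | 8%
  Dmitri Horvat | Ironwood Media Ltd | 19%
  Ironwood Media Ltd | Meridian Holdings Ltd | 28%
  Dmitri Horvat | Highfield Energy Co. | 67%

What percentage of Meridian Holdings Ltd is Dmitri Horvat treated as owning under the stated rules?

30.74%

Chain via Ironwood Media Ltd (R2): 19% × 28% = 5.32% of Meridian Holdings Ltd.
Chain via Highfield Energy Co. (R2): 67% × 26% = 17.42% of Meridian Holdings Ltd.
Direct interest in Meridian Holdings Ltd: 8%.
Aggregating (R1): 5.32% + 17.42% + 8% = 30.74%.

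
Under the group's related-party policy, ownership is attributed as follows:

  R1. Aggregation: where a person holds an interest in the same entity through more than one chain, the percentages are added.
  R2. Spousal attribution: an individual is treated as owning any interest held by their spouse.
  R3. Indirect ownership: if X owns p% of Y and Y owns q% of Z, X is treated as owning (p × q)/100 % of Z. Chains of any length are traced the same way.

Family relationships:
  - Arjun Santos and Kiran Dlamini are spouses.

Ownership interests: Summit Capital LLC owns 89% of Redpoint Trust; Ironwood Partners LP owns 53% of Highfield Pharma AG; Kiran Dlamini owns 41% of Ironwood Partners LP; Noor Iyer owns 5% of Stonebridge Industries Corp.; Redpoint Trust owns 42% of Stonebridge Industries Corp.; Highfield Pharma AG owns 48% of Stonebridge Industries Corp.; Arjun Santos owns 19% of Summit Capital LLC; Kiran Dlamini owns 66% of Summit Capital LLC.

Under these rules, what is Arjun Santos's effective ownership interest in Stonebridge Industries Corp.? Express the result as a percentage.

By spousal attribution (R2), Arjun Santos is treated as also owning Kiran Dlamini's interest in Summit Capital LLC, giving 19% + 66% = 85%.
By spousal attribution (R2), Arjun Santos is treated as owning Kiran Dlamini's 41% interest in Ironwood Partners LP.
Chain via Summit Capital LLC → Redpoint Trust (R3): 85% × 89% × 42% = 31.773% of Stonebridge Industries Corp.
Chain via Ironwood Partners LP → Highfield Pharma AG (R3): 41% × 53% × 48% = 10.4304% of Stonebridge Industries Corp.
Aggregating (R1): 31.773% + 10.4304% = 42.2034%.

42.2034%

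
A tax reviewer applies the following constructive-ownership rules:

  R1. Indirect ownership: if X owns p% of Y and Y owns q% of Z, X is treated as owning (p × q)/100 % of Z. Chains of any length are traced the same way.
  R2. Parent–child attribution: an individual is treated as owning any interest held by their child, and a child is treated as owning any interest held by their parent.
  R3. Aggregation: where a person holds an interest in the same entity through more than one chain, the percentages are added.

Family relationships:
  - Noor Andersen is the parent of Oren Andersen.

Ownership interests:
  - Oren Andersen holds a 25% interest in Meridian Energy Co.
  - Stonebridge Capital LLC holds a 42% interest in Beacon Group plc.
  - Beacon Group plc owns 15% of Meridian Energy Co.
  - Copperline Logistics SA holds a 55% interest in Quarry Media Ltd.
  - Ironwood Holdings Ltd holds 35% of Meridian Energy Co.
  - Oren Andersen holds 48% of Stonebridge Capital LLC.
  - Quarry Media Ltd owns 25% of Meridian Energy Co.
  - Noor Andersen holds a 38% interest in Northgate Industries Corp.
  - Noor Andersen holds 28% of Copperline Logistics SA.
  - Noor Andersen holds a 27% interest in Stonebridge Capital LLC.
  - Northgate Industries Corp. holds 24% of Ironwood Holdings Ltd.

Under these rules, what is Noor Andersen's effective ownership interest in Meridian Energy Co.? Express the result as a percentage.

By parent–child attribution (R2), Noor Andersen is treated as also owning Oren Andersen's interest in Stonebridge Capital LLC, giving 27% + 48% = 75%.
By parent–child attribution (R2), Noor Andersen is treated as owning Oren Andersen's 25% interest in Meridian Energy Co.
Chain via Copperline Logistics SA → Quarry Media Ltd (R1): 28% × 55% × 25% = 3.85% of Meridian Energy Co.
Chain via Northgate Industries Corp. → Ironwood Holdings Ltd (R1): 38% × 24% × 35% = 3.192% of Meridian Energy Co.
Chain via Stonebridge Capital LLC → Beacon Group plc (R1): 75% × 42% × 15% = 4.725% of Meridian Energy Co.
Direct interest in Meridian Energy Co: 25%.
Aggregating (R3): 3.85% + 3.192% + 4.725% + 25% = 36.767%.

36.767%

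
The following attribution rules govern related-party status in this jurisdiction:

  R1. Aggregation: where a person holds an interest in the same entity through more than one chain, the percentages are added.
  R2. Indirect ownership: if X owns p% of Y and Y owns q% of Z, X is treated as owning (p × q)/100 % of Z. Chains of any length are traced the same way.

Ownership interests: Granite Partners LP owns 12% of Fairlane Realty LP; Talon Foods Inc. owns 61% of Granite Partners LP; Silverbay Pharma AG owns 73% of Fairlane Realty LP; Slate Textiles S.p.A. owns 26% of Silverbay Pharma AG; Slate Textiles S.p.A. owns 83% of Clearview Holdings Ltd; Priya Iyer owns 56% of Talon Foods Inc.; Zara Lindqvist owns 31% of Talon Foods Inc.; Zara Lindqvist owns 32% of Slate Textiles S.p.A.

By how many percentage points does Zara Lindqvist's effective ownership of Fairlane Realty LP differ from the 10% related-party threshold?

Chain via Talon Foods Inc. → Granite Partners LP (R2): 31% × 61% × 12% = 2.2692% of Fairlane Realty LP.
Chain via Slate Textiles S.p.A. → Silverbay Pharma AG (R2): 32% × 26% × 73% = 6.0736% of Fairlane Realty LP.
Aggregating (R1): 2.2692% + 6.0736% = 8.3428%.
8.3428% falls short of the 10% threshold by 1.6572 percentage points.

1.6572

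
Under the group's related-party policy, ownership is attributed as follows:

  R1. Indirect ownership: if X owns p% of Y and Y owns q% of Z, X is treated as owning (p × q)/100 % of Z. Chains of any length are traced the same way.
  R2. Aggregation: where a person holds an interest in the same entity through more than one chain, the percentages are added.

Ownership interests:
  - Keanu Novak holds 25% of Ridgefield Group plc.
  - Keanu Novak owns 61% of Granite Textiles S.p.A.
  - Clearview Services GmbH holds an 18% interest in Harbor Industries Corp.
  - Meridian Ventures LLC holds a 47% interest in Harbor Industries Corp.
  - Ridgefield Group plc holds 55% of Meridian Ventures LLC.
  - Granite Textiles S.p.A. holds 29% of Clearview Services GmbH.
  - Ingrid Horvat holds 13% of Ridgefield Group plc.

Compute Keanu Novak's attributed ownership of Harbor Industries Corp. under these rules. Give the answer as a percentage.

9.6467%

Chain via Granite Textiles S.p.A. → Clearview Services GmbH (R1): 61% × 29% × 18% = 3.1842% of Harbor Industries Corp.
Chain via Ridgefield Group plc → Meridian Ventures LLC (R1): 25% × 55% × 47% = 6.4625% of Harbor Industries Corp.
Aggregating (R2): 3.1842% + 6.4625% = 9.6467%.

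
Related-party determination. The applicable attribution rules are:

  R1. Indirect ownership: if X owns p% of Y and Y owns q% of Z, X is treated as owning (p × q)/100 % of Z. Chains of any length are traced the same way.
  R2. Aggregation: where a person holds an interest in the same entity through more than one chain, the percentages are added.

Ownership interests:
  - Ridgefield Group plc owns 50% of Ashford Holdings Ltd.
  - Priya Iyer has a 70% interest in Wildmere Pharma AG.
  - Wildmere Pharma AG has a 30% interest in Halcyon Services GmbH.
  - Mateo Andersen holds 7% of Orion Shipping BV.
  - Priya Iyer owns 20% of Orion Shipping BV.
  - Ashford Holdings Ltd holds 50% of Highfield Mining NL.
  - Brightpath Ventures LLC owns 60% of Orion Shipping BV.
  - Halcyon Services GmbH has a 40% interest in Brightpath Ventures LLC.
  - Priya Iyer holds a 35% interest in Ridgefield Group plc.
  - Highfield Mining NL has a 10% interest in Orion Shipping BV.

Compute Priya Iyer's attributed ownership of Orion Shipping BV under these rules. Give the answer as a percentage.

25.915%

Chain via Ridgefield Group plc → Ashford Holdings Ltd → Highfield Mining NL (R1): 35% × 50% × 50% × 10% = 0.875% of Orion Shipping BV.
Chain via Wildmere Pharma AG → Halcyon Services GmbH → Brightpath Ventures LLC (R1): 70% × 30% × 40% × 60% = 5.04% of Orion Shipping BV.
Direct interest in Orion Shipping BV: 20%.
Aggregating (R2): 0.875% + 5.04% + 20% = 25.915%.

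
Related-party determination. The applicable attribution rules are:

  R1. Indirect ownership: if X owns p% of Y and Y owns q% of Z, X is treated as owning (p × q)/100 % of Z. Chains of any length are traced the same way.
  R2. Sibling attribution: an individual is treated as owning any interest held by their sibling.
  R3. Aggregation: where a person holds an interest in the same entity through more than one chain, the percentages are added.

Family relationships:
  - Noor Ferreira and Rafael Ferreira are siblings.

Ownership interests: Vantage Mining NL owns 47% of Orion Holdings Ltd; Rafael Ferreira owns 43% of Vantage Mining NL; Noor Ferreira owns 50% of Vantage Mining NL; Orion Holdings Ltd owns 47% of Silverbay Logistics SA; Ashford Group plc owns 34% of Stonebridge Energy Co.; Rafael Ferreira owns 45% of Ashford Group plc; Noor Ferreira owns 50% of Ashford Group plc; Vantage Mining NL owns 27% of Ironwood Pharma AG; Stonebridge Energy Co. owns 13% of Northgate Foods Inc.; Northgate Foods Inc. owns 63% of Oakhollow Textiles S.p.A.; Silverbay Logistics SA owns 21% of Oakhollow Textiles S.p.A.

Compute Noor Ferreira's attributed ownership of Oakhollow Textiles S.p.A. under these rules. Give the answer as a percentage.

By sibling attribution (R2), Noor Ferreira is treated as also owning Rafael Ferreira's interest in Vantage Mining NL, giving 50% + 43% = 93%.
By sibling attribution (R2), Noor Ferreira is treated as also owning Rafael Ferreira's interest in Ashford Group plc, giving 50% + 45% = 95%.
Chain via Vantage Mining NL → Orion Holdings Ltd → Silverbay Logistics SA (R1): 93% × 47% × 47% × 21% = 4.314177% of Oakhollow Textiles S.p.A.
Chain via Ashford Group plc → Stonebridge Energy Co. → Northgate Foods Inc. (R1): 95% × 34% × 13% × 63% = 2.64537% of Oakhollow Textiles S.p.A.
Aggregating (R3): 4.314177% + 2.64537% = 6.959547%.

6.959547%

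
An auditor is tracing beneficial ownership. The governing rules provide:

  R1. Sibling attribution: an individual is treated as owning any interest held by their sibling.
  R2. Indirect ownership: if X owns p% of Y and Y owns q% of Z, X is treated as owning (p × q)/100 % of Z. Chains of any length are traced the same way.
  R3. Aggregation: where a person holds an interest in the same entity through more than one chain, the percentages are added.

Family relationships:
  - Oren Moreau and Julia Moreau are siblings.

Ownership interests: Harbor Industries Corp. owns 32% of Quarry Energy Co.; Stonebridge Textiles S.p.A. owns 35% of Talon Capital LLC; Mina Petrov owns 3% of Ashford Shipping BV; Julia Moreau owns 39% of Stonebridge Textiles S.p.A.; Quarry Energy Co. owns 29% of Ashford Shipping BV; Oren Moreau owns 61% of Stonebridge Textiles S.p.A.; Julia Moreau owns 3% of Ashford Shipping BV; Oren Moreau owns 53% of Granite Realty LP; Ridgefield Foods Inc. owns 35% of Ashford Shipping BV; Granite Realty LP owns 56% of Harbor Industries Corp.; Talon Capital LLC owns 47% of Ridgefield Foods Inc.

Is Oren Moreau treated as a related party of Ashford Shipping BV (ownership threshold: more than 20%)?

No

By sibling attribution (R1), Oren Moreau is treated as also owning Julia Moreau's interest in Stonebridge Textiles S.p.A, giving 61% + 39% = 100%.
By sibling attribution (R1), Oren Moreau is treated as owning Julia Moreau's 3% interest in Ashford Shipping BV.
Chain via Stonebridge Textiles S.p.A. → Talon Capital LLC → Ridgefield Foods Inc. (R2): 100% × 35% × 47% × 35% = 5.7575% of Ashford Shipping BV.
Chain via Granite Realty LP → Harbor Industries Corp. → Quarry Energy Co. (R2): 53% × 56% × 32% × 29% = 2.754304% of Ashford Shipping BV.
Direct interest in Ashford Shipping BV: 3%.
Aggregating (R3): 5.7575% + 2.754304% + 3% = 11.511804%.
11.511804% does not exceed the 20% threshold, so Oren is not a related party to Ashford Shipping BV.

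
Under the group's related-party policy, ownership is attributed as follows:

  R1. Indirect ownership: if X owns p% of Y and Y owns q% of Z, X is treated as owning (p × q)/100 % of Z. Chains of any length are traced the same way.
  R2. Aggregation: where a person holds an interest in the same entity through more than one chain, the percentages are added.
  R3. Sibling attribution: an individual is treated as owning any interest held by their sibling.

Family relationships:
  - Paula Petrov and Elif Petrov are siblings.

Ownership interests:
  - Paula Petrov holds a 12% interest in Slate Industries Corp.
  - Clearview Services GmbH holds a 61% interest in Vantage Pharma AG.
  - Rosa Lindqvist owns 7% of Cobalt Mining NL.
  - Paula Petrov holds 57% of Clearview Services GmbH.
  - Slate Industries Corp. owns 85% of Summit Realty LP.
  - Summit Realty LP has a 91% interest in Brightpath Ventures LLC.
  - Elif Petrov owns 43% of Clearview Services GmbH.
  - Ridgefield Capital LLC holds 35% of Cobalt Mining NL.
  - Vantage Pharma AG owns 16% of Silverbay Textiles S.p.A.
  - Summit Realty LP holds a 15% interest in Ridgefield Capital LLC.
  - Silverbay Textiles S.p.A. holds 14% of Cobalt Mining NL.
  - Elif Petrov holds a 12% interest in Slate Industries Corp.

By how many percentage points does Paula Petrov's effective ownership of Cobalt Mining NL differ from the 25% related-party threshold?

22.5626

By sibling attribution (R3), Paula Petrov is treated as also owning Elif Petrov's interest in Clearview Services GmbH, giving 57% + 43% = 100%.
By sibling attribution (R3), Paula Petrov is treated as also owning Elif Petrov's interest in Slate Industries Corp, giving 12% + 12% = 24%.
Chain via Clearview Services GmbH → Vantage Pharma AG → Silverbay Textiles S.p.A. (R1): 100% × 61% × 16% × 14% = 1.3664% of Cobalt Mining NL.
Chain via Slate Industries Corp. → Summit Realty LP → Ridgefield Capital LLC (R1): 24% × 85% × 15% × 35% = 1.071% of Cobalt Mining NL.
Aggregating (R2): 1.3664% + 1.071% = 2.4374%.
2.4374% falls short of the 25% threshold by 22.5626 percentage points.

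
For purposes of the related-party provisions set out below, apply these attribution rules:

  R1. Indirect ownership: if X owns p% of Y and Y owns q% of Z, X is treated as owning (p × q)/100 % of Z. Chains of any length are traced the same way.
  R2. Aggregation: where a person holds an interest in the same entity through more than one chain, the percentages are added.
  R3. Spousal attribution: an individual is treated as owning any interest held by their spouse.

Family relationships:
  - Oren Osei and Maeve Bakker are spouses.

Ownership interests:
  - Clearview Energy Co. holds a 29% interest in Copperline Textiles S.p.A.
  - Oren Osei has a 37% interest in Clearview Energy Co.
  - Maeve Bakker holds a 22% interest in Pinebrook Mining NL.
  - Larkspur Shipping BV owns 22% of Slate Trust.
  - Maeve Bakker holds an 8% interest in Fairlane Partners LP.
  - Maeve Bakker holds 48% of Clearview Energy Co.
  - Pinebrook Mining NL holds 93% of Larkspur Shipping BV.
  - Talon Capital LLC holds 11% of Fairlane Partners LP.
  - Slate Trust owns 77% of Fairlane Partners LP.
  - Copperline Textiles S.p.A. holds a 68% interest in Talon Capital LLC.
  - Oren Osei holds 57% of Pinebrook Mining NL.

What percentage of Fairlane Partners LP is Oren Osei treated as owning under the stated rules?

By spousal attribution (R3), Oren Osei is treated as also owning Maeve Bakker's interest in Clearview Energy Co, giving 37% + 48% = 85%.
By spousal attribution (R3), Oren Osei is treated as also owning Maeve Bakker's interest in Pinebrook Mining NL, giving 57% + 22% = 79%.
By spousal attribution (R3), Oren Osei is treated as owning Maeve Bakker's 8% interest in Fairlane Partners LP.
Chain via Clearview Energy Co. → Copperline Textiles S.p.A. → Talon Capital LLC (R1): 85% × 29% × 68% × 11% = 1.84382% of Fairlane Partners LP.
Chain via Pinebrook Mining NL → Larkspur Shipping BV → Slate Trust (R1): 79% × 93% × 22% × 77% = 12.445818% of Fairlane Partners LP.
Direct interest in Fairlane Partners LP: 8%.
Aggregating (R2): 1.84382% + 12.445818% + 8% = 22.289638%.

22.289638%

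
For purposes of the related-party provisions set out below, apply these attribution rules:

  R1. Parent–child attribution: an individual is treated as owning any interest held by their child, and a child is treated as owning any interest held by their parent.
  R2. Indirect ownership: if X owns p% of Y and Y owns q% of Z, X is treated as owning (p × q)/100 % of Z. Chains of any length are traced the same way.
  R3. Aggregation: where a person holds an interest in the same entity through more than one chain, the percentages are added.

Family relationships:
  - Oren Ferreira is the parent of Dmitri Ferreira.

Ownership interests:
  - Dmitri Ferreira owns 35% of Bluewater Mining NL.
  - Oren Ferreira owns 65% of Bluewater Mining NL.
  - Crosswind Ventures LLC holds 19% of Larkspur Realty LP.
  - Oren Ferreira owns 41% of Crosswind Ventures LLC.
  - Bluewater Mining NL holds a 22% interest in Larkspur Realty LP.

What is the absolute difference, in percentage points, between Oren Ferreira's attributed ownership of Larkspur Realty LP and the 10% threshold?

By parent–child attribution (R1), Oren Ferreira is treated as also owning Dmitri Ferreira's interest in Bluewater Mining NL, giving 65% + 35% = 100%.
Chain via Bluewater Mining NL (R2): 100% × 22% = 22% of Larkspur Realty LP.
Chain via Crosswind Ventures LLC (R2): 41% × 19% = 7.79% of Larkspur Realty LP.
Aggregating (R3): 22% + 7.79% = 29.79%.
29.79% exceeds the 10% threshold by 19.79 percentage points.

19.79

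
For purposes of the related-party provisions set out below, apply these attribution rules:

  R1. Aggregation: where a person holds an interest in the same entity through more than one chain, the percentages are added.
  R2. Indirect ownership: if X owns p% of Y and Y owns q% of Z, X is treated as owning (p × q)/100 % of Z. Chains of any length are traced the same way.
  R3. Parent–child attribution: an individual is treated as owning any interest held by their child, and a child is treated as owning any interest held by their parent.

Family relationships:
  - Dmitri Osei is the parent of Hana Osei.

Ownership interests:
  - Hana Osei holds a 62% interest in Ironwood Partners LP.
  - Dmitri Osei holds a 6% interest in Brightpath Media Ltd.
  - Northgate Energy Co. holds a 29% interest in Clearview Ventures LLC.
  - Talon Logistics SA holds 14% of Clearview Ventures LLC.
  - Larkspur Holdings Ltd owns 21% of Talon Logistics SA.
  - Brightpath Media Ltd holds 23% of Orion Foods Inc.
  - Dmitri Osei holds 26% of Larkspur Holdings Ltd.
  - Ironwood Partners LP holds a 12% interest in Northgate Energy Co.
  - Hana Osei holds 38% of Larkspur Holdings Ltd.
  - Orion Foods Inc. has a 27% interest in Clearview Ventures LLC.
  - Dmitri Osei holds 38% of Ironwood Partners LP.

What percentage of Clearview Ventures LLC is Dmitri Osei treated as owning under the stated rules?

By parent–child attribution (R3), Dmitri Osei is treated as also owning Hana Osei's interest in Larkspur Holdings Ltd, giving 26% + 38% = 64%.
By parent–child attribution (R3), Dmitri Osei is treated as also owning Hana Osei's interest in Ironwood Partners LP, giving 38% + 62% = 100%.
Chain via Larkspur Holdings Ltd → Talon Logistics SA (R2): 64% × 21% × 14% = 1.8816% of Clearview Ventures LLC.
Chain via Brightpath Media Ltd → Orion Foods Inc. (R2): 6% × 23% × 27% = 0.3726% of Clearview Ventures LLC.
Chain via Ironwood Partners LP → Northgate Energy Co. (R2): 100% × 12% × 29% = 3.48% of Clearview Ventures LLC.
Aggregating (R1): 1.8816% + 0.3726% + 3.48% = 5.7342%.

5.7342%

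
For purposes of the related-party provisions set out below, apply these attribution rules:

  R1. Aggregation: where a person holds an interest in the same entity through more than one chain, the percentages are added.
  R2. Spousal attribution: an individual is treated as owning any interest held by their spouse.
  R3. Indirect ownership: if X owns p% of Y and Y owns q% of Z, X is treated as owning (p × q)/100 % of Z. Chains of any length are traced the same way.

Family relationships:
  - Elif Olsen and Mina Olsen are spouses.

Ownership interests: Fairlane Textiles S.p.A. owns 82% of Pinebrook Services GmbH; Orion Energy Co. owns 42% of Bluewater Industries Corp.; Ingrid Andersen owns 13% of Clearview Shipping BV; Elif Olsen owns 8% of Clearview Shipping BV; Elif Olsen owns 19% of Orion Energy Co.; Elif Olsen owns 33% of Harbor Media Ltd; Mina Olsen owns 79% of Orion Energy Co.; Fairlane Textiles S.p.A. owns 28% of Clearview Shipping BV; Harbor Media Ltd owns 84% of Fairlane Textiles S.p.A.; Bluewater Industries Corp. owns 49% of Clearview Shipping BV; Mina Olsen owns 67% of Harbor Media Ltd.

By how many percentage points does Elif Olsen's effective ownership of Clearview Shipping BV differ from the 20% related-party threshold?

31.6884

By spousal attribution (R2), Elif Olsen is treated as also owning Mina Olsen's interest in Orion Energy Co, giving 19% + 79% = 98%.
By spousal attribution (R2), Elif Olsen is treated as also owning Mina Olsen's interest in Harbor Media Ltd, giving 33% + 67% = 100%.
Chain via Orion Energy Co. → Bluewater Industries Corp. (R3): 98% × 42% × 49% = 20.1684% of Clearview Shipping BV.
Chain via Harbor Media Ltd → Fairlane Textiles S.p.A. (R3): 100% × 84% × 28% = 23.52% of Clearview Shipping BV.
Direct interest in Clearview Shipping BV: 8%.
Aggregating (R1): 20.1684% + 23.52% + 8% = 51.6884%.
51.6884% exceeds the 20% threshold by 31.6884 percentage points.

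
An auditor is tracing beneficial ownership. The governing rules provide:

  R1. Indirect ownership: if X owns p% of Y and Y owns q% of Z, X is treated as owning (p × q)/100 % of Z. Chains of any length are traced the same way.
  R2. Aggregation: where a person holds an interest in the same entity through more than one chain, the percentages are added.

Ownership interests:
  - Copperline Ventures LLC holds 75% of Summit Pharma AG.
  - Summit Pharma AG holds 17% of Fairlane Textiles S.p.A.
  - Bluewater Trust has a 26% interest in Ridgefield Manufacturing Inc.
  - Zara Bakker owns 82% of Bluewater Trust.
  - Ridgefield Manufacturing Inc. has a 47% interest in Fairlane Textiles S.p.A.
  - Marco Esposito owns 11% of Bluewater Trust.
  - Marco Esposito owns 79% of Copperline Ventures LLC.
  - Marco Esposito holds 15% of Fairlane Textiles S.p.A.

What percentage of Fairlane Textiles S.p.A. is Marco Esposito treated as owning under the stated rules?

26.4167%

Chain via Copperline Ventures LLC → Summit Pharma AG (R1): 79% × 75% × 17% = 10.0725% of Fairlane Textiles S.p.A.
Chain via Bluewater Trust → Ridgefield Manufacturing Inc. (R1): 11% × 26% × 47% = 1.3442% of Fairlane Textiles S.p.A.
Direct interest in Fairlane Textiles S.p.A: 15%.
Aggregating (R2): 10.0725% + 1.3442% + 15% = 26.4167%.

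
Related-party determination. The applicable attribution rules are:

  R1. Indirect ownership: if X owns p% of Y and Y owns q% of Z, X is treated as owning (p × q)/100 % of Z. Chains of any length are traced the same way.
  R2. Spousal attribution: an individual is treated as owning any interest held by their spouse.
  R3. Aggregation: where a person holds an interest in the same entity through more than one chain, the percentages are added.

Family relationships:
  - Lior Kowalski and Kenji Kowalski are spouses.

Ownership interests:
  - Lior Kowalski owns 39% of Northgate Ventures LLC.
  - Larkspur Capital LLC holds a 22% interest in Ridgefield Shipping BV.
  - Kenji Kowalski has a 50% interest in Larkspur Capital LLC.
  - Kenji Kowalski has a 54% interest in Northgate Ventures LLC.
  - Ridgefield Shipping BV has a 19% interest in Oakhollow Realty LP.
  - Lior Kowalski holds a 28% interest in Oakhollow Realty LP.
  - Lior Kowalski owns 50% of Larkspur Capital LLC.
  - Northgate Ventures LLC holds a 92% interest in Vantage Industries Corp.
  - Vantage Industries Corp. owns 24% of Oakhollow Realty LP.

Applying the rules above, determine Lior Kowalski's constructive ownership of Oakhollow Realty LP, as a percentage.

By spousal attribution (R2), Lior Kowalski is treated as also owning Kenji Kowalski's interest in Larkspur Capital LLC, giving 50% + 50% = 100%.
By spousal attribution (R2), Lior Kowalski is treated as also owning Kenji Kowalski's interest in Northgate Ventures LLC, giving 39% + 54% = 93%.
Chain via Larkspur Capital LLC → Ridgefield Shipping BV (R1): 100% × 22% × 19% = 4.18% of Oakhollow Realty LP.
Chain via Northgate Ventures LLC → Vantage Industries Corp. (R1): 93% × 92% × 24% = 20.5344% of Oakhollow Realty LP.
Direct interest in Oakhollow Realty LP: 28%.
Aggregating (R3): 4.18% + 20.5344% + 28% = 52.7144%.

52.7144%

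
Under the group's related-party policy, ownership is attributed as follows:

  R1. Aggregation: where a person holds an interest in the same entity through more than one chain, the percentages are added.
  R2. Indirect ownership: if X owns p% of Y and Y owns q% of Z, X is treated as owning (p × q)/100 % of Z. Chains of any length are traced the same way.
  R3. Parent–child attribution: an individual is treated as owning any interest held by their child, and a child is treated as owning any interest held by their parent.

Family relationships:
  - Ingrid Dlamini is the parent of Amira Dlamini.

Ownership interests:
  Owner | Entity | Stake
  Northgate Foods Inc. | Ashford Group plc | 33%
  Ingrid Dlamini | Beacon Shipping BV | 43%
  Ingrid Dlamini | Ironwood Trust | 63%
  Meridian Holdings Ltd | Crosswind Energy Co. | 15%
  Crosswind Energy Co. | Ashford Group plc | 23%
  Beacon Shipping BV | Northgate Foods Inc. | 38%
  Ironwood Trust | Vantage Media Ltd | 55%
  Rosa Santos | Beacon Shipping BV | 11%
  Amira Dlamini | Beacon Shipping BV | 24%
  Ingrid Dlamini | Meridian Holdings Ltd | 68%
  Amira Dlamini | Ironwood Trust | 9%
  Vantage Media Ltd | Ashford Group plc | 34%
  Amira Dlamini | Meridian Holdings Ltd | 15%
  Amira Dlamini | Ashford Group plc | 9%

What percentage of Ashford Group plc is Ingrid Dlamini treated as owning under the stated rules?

33.7293%

By parent–child attribution (R3), Ingrid Dlamini is treated as also owning Amira Dlamini's interest in Beacon Shipping BV, giving 43% + 24% = 67%.
By parent–child attribution (R3), Ingrid Dlamini is treated as also owning Amira Dlamini's interest in Meridian Holdings Ltd, giving 68% + 15% = 83%.
By parent–child attribution (R3), Ingrid Dlamini is treated as also owning Amira Dlamini's interest in Ironwood Trust, giving 63% + 9% = 72%.
By parent–child attribution (R3), Ingrid Dlamini is treated as owning Amira Dlamini's 9% interest in Ashford Group plc.
Chain via Beacon Shipping BV → Northgate Foods Inc. (R2): 67% × 38% × 33% = 8.4018% of Ashford Group plc.
Chain via Meridian Holdings Ltd → Crosswind Energy Co. (R2): 83% × 15% × 23% = 2.8635% of Ashford Group plc.
Chain via Ironwood Trust → Vantage Media Ltd (R2): 72% × 55% × 34% = 13.464% of Ashford Group plc.
Direct interest in Ashford Group plc: 9%.
Aggregating (R1): 8.4018% + 2.8635% + 13.464% + 9% = 33.7293%.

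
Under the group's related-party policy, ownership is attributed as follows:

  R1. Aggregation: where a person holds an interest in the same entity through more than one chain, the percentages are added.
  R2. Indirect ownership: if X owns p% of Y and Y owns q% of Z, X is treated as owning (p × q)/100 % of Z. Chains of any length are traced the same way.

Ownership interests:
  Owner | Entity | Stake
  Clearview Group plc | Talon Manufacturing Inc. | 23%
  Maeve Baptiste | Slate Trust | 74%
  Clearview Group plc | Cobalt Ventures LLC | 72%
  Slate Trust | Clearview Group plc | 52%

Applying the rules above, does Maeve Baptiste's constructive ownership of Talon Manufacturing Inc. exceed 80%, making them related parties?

Chain via Slate Trust → Clearview Group plc (R2): 74% × 52% × 23% = 8.8504% of Talon Manufacturing Inc.
8.8504% does not exceed the 80% threshold, so Maeve is not a related party to Talon Manufacturing Inc.

No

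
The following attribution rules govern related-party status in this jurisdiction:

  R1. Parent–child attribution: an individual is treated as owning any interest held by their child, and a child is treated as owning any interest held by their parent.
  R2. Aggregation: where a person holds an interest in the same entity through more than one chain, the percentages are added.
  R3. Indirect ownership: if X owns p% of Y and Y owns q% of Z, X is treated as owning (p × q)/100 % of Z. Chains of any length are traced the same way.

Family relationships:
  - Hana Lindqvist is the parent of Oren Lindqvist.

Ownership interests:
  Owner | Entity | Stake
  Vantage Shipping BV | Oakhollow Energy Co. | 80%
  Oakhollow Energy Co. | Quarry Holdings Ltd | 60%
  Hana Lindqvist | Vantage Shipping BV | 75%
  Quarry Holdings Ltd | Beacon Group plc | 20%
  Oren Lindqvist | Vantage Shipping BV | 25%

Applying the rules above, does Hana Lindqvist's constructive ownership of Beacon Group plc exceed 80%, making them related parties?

No

By parent–child attribution (R1), Hana Lindqvist is treated as also owning Oren Lindqvist's interest in Vantage Shipping BV, giving 75% + 25% = 100%.
Chain via Vantage Shipping BV → Oakhollow Energy Co. → Quarry Holdings Ltd (R3): 100% × 80% × 60% × 20% = 9.6% of Beacon Group plc.
9.6% does not exceed the 80% threshold, so Hana is not a related party to Beacon Group plc.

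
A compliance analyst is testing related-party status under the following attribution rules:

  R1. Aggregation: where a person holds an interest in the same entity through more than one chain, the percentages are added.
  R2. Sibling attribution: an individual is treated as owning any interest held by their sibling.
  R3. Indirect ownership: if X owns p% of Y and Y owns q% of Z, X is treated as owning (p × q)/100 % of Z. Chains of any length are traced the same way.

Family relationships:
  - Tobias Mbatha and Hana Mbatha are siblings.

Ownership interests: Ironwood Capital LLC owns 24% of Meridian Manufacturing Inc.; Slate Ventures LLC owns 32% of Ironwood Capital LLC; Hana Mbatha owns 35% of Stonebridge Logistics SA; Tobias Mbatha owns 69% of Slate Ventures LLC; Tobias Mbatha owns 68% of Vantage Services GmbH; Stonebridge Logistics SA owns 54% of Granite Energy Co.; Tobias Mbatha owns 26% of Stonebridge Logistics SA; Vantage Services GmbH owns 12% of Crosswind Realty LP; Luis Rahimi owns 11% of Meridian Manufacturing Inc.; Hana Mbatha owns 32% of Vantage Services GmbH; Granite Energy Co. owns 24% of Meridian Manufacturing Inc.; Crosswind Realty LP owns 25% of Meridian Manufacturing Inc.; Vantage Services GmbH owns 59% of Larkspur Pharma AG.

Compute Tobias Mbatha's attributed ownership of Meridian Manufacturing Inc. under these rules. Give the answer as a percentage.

16.2048%

By sibling attribution (R2), Tobias Mbatha is treated as also owning Hana Mbatha's interest in Stonebridge Logistics SA, giving 26% + 35% = 61%.
By sibling attribution (R2), Tobias Mbatha is treated as also owning Hana Mbatha's interest in Vantage Services GmbH, giving 68% + 32% = 100%.
Chain via Stonebridge Logistics SA → Granite Energy Co. (R3): 61% × 54% × 24% = 7.9056% of Meridian Manufacturing Inc.
Chain via Vantage Services GmbH → Crosswind Realty LP (R3): 100% × 12% × 25% = 3% of Meridian Manufacturing Inc.
Chain via Slate Ventures LLC → Ironwood Capital LLC (R3): 69% × 32% × 24% = 5.2992% of Meridian Manufacturing Inc.
Aggregating (R1): 7.9056% + 3% + 5.2992% = 16.2048%.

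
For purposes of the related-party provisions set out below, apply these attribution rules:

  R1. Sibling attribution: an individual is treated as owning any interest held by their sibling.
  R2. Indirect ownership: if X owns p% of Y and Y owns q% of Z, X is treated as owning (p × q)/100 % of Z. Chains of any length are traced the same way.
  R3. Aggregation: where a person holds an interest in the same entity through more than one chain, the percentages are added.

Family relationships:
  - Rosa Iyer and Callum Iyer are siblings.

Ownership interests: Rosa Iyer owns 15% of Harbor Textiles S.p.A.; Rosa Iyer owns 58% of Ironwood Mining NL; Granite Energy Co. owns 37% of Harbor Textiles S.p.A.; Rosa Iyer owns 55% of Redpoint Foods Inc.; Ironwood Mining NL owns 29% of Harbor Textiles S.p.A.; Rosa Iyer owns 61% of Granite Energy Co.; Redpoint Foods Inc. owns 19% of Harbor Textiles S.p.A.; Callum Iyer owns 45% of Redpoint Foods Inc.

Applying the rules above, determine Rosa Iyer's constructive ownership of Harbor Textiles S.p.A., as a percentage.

By sibling attribution (R1), Rosa Iyer is treated as also owning Callum Iyer's interest in Redpoint Foods Inc, giving 55% + 45% = 100%.
Chain via Redpoint Foods Inc. (R2): 100% × 19% = 19% of Harbor Textiles S.p.A.
Chain via Ironwood Mining NL (R2): 58% × 29% = 16.82% of Harbor Textiles S.p.A.
Chain via Granite Energy Co. (R2): 61% × 37% = 22.57% of Harbor Textiles S.p.A.
Direct interest in Harbor Textiles S.p.A: 15%.
Aggregating (R3): 19% + 16.82% + 22.57% + 15% = 73.39%.

73.39%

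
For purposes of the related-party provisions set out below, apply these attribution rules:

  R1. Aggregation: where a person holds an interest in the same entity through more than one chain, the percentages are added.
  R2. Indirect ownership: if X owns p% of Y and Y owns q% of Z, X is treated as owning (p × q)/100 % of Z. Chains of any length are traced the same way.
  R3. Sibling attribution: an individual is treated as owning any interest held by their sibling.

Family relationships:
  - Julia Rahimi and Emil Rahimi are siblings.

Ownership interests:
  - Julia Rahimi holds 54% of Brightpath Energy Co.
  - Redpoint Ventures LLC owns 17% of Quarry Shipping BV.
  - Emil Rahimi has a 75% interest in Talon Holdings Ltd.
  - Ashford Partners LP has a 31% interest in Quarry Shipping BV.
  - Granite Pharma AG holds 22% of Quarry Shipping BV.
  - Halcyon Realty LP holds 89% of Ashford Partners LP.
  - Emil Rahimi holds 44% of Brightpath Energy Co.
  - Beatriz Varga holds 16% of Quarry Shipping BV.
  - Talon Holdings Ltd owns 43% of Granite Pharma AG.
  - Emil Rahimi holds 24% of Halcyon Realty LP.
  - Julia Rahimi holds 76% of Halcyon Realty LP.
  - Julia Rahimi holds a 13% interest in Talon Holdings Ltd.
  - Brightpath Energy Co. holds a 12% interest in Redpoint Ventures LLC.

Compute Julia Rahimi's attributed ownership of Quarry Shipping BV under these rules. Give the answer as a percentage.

37.914%

By sibling attribution (R3), Julia Rahimi is treated as also owning Emil Rahimi's interest in Halcyon Realty LP, giving 76% + 24% = 100%.
By sibling attribution (R3), Julia Rahimi is treated as also owning Emil Rahimi's interest in Talon Holdings Ltd, giving 13% + 75% = 88%.
By sibling attribution (R3), Julia Rahimi is treated as also owning Emil Rahimi's interest in Brightpath Energy Co, giving 54% + 44% = 98%.
Chain via Halcyon Realty LP → Ashford Partners LP (R2): 100% × 89% × 31% = 27.59% of Quarry Shipping BV.
Chain via Talon Holdings Ltd → Granite Pharma AG (R2): 88% × 43% × 22% = 8.3248% of Quarry Shipping BV.
Chain via Brightpath Energy Co. → Redpoint Ventures LLC (R2): 98% × 12% × 17% = 1.9992% of Quarry Shipping BV.
Aggregating (R1): 27.59% + 8.3248% + 1.9992% = 37.914%.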